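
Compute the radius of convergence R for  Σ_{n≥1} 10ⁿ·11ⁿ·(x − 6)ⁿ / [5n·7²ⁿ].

R = 49/110

The ratio of consecutive coefficients is [5n/5(n+1)] · 10·11/49 → 110/49.
Hence the series converges for |x − 6| < 1/(110/49) = 49/110, so the radius of convergence is 49/110.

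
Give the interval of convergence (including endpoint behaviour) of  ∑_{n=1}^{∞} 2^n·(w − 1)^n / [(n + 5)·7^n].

Ratio test: |a_{n+1}/a_n| = [(n + 5)/((n+1) + 5)] · 2/7 → 2/7 as n → ∞.
Thus R = 1/(2/7) = 7/2.
When w = 9/2, the terms are asymptotic to a nonzero constant times 1/n, so the series diverges by limit comparison with Σ 1/n.
Check w = -5/2: an alternating series whose terms decrease to 0 in absolute value, so it converges by the Leibniz criterion.

[-5/2, 9/2)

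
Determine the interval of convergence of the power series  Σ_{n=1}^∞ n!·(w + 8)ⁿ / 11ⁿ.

{-8}

By the ratio test, |a_{n+1}/a_n| = (n+1) · 1/11 → ∞.
Since the ratio → ∞, the series diverges for every w ≠ -8, and R = 0.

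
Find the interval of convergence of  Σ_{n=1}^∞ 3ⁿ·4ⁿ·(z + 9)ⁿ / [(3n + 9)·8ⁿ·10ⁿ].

[-47/3, -7/3)

By the ratio test, |a_{n+1}/a_n| = [(3n + 9)/(3(n+1) + 9)] · 3·4/(8·10) → 3/20.
The series converges when 3/20 · |z + 9| < 1, giving R = 20/3.
At z = -7/3: comparison with the harmonic series Σ 1/n shows the series diverges.
When z = -47/3, convergence follows from the alternating series test (terms decrease monotonically to 0).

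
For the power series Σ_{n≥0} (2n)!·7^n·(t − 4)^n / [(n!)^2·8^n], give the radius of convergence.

The ratio of consecutive coefficients is (2n+1)·(2n+2)/(n+1)² · 7/8 → 7/2.
The series converges when 7/2 · |t − 4| < 1, giving R = 2/7.

R = 2/7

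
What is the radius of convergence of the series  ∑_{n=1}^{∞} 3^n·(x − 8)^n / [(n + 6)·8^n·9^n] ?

The ratio of consecutive coefficients is [(n + 6)/((n+1) + 6)] · 3/(8·9) → 1/24.
Convergence for |x − 8| · 1/24 < 1, i.e. |x − 8| < 24. So R = 24.

R = 24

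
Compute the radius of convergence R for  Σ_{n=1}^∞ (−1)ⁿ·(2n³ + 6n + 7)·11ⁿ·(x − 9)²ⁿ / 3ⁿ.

The ratio of consecutive coefficients is [(2(n+1)³ + 6(n+1) + 7)/(2n³ + 6n + 7)] · 11/3 → 11/3.
Successive powers of (x − 9) differ by 2, so the series converges when |x − 9|² · 11/3 < 1, i.e. |x − 9| < √(3/11). So R = √33/11.

R = √33/11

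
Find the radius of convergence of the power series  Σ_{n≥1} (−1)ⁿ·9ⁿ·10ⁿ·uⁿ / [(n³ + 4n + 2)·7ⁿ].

By the ratio test, |a_{n+1}/a_n| = [(n³ + 4n + 2)/((n+1)³ + 4(n+1) + 2)] · 9·10/7 → 90/7.
Convergence for |u| · 90/7 < 1, i.e. |u| < 7/90. So R = 7/90.

R = 7/90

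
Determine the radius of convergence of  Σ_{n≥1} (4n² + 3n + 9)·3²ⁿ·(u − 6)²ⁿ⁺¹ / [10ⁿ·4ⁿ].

R = 2√10/3

The ratio of consecutive coefficients is [(4(n+1)² + 3(n+1) + 9)/(4n² + 3n + 9)] · 9/(10·4) → 9/40.
Writing y = (u − 6)², the series in y has radius 40/9, so |u − 6| < √(40/9) and R = 2√10/3.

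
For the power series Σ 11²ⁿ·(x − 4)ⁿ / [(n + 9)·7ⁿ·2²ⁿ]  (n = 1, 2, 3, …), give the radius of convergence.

R = 28/121

Apply the ratio test: |a_{n+1}| / |a_n| = [(n + 9)/((n+1) + 9)] · 121/(7·4), which tends to 121/28 as n → ∞.
Convergence for |x − 4| · 121/28 < 1, i.e. |x − 4| < 28/121. So R = 28/121.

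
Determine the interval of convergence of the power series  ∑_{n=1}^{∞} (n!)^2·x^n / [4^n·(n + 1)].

{0}

The ratio of consecutive coefficients is (n+1)² · 1/4 · (n + 1)/((n+1) + 1) → ∞.
The terms grow without bound for any x ≠ 0, so R = 0 (convergence only at x = 0).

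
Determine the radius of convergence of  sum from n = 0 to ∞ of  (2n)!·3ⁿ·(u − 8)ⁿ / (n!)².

By the ratio test, |a_{n+1}/a_n| = (2n+1)·(2n+2)/(n+1)² · 3 → 12.
The series converges when 12 · |u − 8| < 1, giving R = 1/12.

R = 1/12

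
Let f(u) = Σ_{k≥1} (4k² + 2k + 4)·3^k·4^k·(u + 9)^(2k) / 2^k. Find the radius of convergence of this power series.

By the ratio test, |a_{k+1}/a_k| = [(4(k+1)² + 2(k+1) + 4)/(4k² + 2k + 4)] · 3·4/2 → 6.
Successive powers of (u + 9) differ by 2, so the series converges when |u + 9|² · 6 < 1, i.e. |u + 9| < √(1/6). So R = √6/6.

R = √6/6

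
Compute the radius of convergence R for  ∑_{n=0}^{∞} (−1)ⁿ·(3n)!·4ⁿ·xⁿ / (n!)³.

R = 1/108

Ratio test: |a_{n+1}/a_n| = (3n+1)·(3n+2)·(3n+3)/(n+1)³ · 4 → 108 as n → ∞.
The series converges when 108 · |x| < 1, giving R = 1/108.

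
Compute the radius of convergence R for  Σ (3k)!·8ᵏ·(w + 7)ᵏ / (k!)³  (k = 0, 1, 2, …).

R = 1/216

The ratio of consecutive coefficients is (3k+1)·(3k+2)·(3k+3)/(k+1)³ · 8 → 216.
Convergence for |w + 7| · 216 < 1, i.e. |w + 7| < 1/216. So R = 1/216.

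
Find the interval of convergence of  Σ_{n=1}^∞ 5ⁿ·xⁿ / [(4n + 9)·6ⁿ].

[-6/5, 6/5)

Apply the ratio test: |a_{n+1}| / |a_n| = [(4n + 9)/(4(n+1) + 9)] · 5/6, which tends to 5/6 as n → ∞.
Convergence for |x| · 5/6 < 1, i.e. |x| < 6/5. So R = 6/5.
Check x = 6/5: comparison with the harmonic series Σ 1/n shows the series diverges.
When x = -6/5, the terms alternate in sign and decrease monotonically to 0 in absolute value (size ~ c/n), so the alternating series test gives convergence.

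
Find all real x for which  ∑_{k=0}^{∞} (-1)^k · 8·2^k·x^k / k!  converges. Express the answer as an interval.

(−∞, ∞)

Ratio test: |a_{k+1}/a_k| = 8/8 · 2 · 1/(k+1) → 0 as k → ∞.
The ratio tends to 0 regardless of x, hence R = ∞.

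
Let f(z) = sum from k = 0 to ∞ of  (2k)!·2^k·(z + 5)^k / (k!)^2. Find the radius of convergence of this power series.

R = 1/8

Apply the ratio test: |a_{k+1}| / |a_k| = (2k+1)·(2k+2)/(k+1)² · 2, which tends to 8 as k → ∞.
Thus R = 1/(8) = 1/8.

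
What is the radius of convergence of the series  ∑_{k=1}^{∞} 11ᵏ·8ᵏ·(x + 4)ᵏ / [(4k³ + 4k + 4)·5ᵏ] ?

Ratio test: |a_{k+1}/a_k| = [(4k³ + 4k + 4)/(4(k+1)³ + 4(k+1) + 4)] · 11·8/5 → 88/5 as k → ∞.
Thus R = 1/(88/5) = 5/88.

R = 5/88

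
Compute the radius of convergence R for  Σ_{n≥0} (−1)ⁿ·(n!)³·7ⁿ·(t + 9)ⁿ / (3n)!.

R = 27/7

The ratio of consecutive coefficients is (n+1)³/[(3n+1)·(3n+2)·(3n+3)] · 7 → 7/27.
Hence the series converges for |t + 9| < 1/(7/27) = 27/7, so the radius of convergence is 27/7.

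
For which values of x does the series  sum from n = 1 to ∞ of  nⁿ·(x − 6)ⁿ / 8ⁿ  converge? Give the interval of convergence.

By the Cauchy root test, |a_n|^(1/n) = n/8 → ∞.
The root grows without bound, so R = 0 (convergence only at x = 6).

{6}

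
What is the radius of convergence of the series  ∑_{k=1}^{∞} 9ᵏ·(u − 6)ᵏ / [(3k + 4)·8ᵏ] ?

R = 8/9

The ratio of consecutive coefficients is [(3k + 4)/(3(k+1) + 4)] · 9/8 → 9/8.
Thus R = 1/(9/8) = 8/9.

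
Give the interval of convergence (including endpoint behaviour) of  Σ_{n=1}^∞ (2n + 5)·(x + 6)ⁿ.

The ratio of consecutive coefficients is (2(n+1) + 5)/(2n + 5) → 1.
Convergence for |x + 6| < 1, so R = 1.
Endpoint x = -5: the terms do not tend to 0, so the series diverges.
Endpoint x = -7: the terms do not tend to 0, so the series diverges.

(-7, -5)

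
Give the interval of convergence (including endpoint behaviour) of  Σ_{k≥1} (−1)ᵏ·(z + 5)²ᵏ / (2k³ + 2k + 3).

Apply the ratio test: |a_{k+1}| / |a_k| = (2k³ + 2k + 3)/(2(k+1)³ + 2(k+1) + 3), which tends to 1 as k → ∞.
Since the exponent of (z + 5) increases by 2 each term, convergence requires |z + 5|² < 1, hence R = 1.
At z = -4: the terms are on the order of 1/k³, so the series converges absolutely by comparison with the p-series (p = 3 > 1).
When z = -6, absolute convergence follows by limit comparison with Σ 1/k³.

[-6, -4]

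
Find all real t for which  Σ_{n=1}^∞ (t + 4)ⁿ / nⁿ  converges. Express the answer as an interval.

(−∞, ∞)

By the Cauchy root test, |a_n|^(1/n) = 1/n → 0.
The limit is 0 for every t, so R = ∞.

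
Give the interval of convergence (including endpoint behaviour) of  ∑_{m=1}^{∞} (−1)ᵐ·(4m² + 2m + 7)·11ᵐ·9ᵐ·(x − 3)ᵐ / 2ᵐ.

(295/99, 299/99)

By the ratio test, |a_{m+1}/a_m| = [(4(m+1)² + 2(m+1) + 7)/(4m² + 2m + 7)] · 11·9/2 → 99/2.
Convergence for |x − 3| · 99/2 < 1, i.e. |x − 3| < 2/99. So R = 2/99.
At x = 299/99: the terms have absolute value of order m², which does not tend to 0, so the series diverges by the divergence test.
When x = 295/99, the m-th term does not approach 0; divergence by the term test.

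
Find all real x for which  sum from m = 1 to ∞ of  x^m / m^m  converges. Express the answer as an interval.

Applying the root test, |a_m|^(1/m) = 1/m → 0.
Since the m-th root of |a_m| tends to 0, the series converges for all real x; R = ∞.

(−∞, ∞)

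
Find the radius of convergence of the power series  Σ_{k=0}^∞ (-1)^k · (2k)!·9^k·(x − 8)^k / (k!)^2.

The ratio of consecutive coefficients is (2k+1)·(2k+2)/(k+1)² · 9 → 36.
The series converges when 36 · |x − 8| < 1, giving R = 1/36.

R = 1/36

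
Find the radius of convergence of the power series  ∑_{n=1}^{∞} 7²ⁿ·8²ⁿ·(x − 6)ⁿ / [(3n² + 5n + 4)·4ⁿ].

R = 1/784

Apply the ratio test: |a_{n+1}| / |a_n| = [(3n² + 5n + 4)/(3(n+1)² + 5(n+1) + 4)] · 49·64/4, which tends to 784 as n → ∞.
Hence the series converges for |x − 6| < 1/(784) = 1/784, so the radius of convergence is 1/784.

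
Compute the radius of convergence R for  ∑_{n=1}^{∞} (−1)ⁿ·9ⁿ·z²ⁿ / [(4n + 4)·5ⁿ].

Ratio test: |a_{n+1}/a_n| = [(4n + 4)/(4(n+1) + 4)] · 9/5 → 9/5 as n → ∞.
Successive powers of z differ by 2, so the series converges when |z|² · 9/5 < 1, i.e. |z| < √(5/9). So R = √5/3.

R = √5/3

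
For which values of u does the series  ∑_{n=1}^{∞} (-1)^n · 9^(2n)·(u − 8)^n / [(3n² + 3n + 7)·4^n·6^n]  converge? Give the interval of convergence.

[208/27, 224/27]

Apply the ratio test: |a_{n+1}| / |a_n| = [(3n² + 3n + 7)/(3(n+1)² + 3(n+1) + 7)] · 81/(4·6), which tends to 27/8 as n → ∞.
The series converges when 27/8 · |u − 8| < 1, giving R = 8/27.
When u = 224/27, absolute convergence follows by limit comparison with Σ 1/n².
Endpoint u = 208/27: the series is dominated by a constant times Σ 1/n², which converges (p = 2 > 1).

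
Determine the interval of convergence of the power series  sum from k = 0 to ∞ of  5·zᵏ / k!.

(−∞, ∞)

Apply the ratio test: |a_{k+1}| / |a_k| = 5/5 · 1/(k+1), which tends to 0 as k → ∞.
The ratio tends to 0 regardless of z, hence R = ∞.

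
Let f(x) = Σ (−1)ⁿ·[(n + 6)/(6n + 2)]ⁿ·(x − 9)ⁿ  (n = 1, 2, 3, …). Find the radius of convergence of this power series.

R = 6

Applying the root test, |a_n|^(1/n) = (n + 6)/(6n + 2) → 1/6.
Convergence for |x − 9| · 1/6 < 1, i.e. |x − 9| < 6. So R = 6.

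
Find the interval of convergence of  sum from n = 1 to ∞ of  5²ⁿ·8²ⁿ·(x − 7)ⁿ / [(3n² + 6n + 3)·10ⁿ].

[1119/160, 1121/160]

Apply the ratio test: |a_{n+1}| / |a_n| = [(3n² + 6n + 3)/(3(n+1)² + 6(n+1) + 3)] · 25·64/10, which tends to 160 as n → ∞.
Hence the series converges for |x − 7| < 1/(160) = 1/160, so the radius of convergence is 1/160.
When x = 1121/160, absolute convergence follows by limit comparison with Σ 1/n².
Check x = 1119/160: the terms are on the order of 1/n², so the series converges absolutely by comparison with the p-series (p = 2 > 1).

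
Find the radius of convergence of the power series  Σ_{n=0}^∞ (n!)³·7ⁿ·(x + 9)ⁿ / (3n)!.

R = 27/7

Ratio test: |a_{n+1}/a_n| = (n+1)³/[(3n+1)·(3n+2)·(3n+3)] · 7 → 7/27 as n → ∞.
Convergence for |x + 9| · 7/27 < 1, i.e. |x + 9| < 27/7. So R = 27/7.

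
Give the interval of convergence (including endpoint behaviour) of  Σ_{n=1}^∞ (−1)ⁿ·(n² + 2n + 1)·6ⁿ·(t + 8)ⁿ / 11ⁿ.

Ratio test: |a_{n+1}/a_n| = [((n+1)² + 2(n+1) + 1)/(n² + 2n + 1)] · 6/11 → 6/11 as n → ∞.
Thus R = 1/(6/11) = 11/6.
Endpoint t = -37/6: the terms have absolute value of order n², which does not tend to 0, so the series diverges by the divergence test.
At t = -59/6: the terms do not tend to 0, so the series diverges.

(-59/6, -37/6)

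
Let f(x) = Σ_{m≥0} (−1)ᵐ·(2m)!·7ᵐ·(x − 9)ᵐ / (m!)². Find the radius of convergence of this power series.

R = 1/28

By the ratio test, |a_{m+1}/a_m| = (2m+1)·(2m+2)/(m+1)² · 7 → 28.
Thus R = 1/(28) = 1/28.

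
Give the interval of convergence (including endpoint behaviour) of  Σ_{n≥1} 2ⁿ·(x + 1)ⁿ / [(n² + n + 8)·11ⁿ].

[-13/2, 9/2]

By the ratio test, |a_{n+1}/a_n| = [(n² + n + 8)/((n+1)² + (n+1) + 8)] · 2/11 → 2/11.
The series converges when 2/11 · |x + 1| < 1, giving R = 11/2.
Endpoint x = 9/2: absolute convergence follows by limit comparison with Σ 1/n².
At x = -13/2: the series is dominated by a constant times Σ 1/n², which converges (p = 2 > 1).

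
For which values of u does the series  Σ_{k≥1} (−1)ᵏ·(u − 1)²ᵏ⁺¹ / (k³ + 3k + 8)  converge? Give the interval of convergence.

Ratio test: |a_{k+1}/a_k| = (k³ + 3k + 8)/((k+1)³ + 3(k+1) + 8) → 1 as k → ∞.
Since the exponent of (u − 1) increases by 2 each term, convergence requires |u − 1|² < 1, hence R = 1.
Endpoint u = 2: the terms are on the order of 1/k³, so the series converges absolutely by comparison with the p-series (p = 3 > 1).
Check u = 0: absolute convergence follows by limit comparison with Σ 1/k³.

[0, 2]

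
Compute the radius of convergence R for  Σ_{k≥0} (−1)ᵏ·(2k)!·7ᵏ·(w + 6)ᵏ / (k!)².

Apply the ratio test: |a_{k+1}| / |a_k| = (2k+1)·(2k+2)/(k+1)² · 7, which tends to 28 as k → ∞.
The series converges when 28 · |w + 6| < 1, giving R = 1/28.

R = 1/28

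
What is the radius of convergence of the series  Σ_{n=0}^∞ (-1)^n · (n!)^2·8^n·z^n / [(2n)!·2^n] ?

R = 1

Ratio test: |a_{n+1}/a_n| = (n+1)²/[(2n+1)·(2n+2)] · 8/2 → 1 as n → ∞.
Hence R = 1.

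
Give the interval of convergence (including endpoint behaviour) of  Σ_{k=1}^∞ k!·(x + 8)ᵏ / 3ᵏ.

{-8}

By the ratio test, |a_{k+1}/a_k| = (k+1) · 1/3 → ∞.
Since the ratio → ∞, the series diverges for every x ≠ -8, and R = 0.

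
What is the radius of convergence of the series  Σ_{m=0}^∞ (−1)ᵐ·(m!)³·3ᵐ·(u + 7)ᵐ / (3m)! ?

R = 9

Ratio test: |a_{m+1}/a_m| = (m+1)³/[(3m+1)·(3m+2)·(3m+3)] · 3 → 1/9 as m → ∞.
Convergence for |u + 7| · 1/9 < 1, i.e. |u + 7| < 9. So R = 9.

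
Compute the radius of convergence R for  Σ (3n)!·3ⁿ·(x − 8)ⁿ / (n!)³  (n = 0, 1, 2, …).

R = 1/81

Apply the ratio test: |a_{n+1}| / |a_n| = (3n+1)·(3n+2)·(3n+3)/(n+1)³ · 3, which tends to 81 as n → ∞.
Convergence for |x − 8| · 81 < 1, i.e. |x − 8| < 1/81. So R = 1/81.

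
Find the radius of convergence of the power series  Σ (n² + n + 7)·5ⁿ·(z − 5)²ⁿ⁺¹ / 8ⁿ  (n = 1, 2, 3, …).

Apply the ratio test: |a_{n+1}| / |a_n| = [((n+1)² + (n+1) + 7)/(n² + n + 7)] · 5/8, which tends to 5/8 as n → ∞.
Since the exponent of (z − 5) increases by 2 each term, convergence requires |z − 5|² < 8/5, hence R = 2√10/5.

R = 2√10/5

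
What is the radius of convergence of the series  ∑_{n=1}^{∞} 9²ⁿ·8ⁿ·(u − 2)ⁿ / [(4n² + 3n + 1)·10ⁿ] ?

The ratio of consecutive coefficients is [(4n² + 3n + 1)/(4(n+1)² + 3(n+1) + 1)] · 81·8/10 → 324/5.
Hence the series converges for |u − 2| < 1/(324/5) = 5/324, so the radius of convergence is 5/324.

R = 5/324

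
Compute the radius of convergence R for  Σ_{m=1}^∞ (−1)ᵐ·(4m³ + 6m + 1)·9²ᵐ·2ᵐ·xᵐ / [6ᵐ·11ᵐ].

R = 11/27

Apply the ratio test: |a_{m+1}| / |a_m| = [(4(m+1)³ + 6(m+1) + 1)/(4m³ + 6m + 1)] · 81·2/(6·11), which tends to 27/11 as m → ∞.
Convergence for |x| · 27/11 < 1, i.e. |x| < 11/27. So R = 11/27.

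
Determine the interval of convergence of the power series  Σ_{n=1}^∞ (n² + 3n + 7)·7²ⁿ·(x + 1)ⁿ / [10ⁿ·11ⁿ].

Apply the ratio test: |a_{n+1}| / |a_n| = [((n+1)² + 3(n+1) + 7)/(n² + 3n + 7)] · 49/(10·11), which tends to 49/110 as n → ∞.
Convergence for |x + 1| · 49/110 < 1, i.e. |x + 1| < 110/49. So R = 110/49.
At x = 61/49: the terms do not tend to 0, so the series diverges.
At x = -159/49: the terms have absolute value of order n², which does not tend to 0, so the series diverges by the divergence test.

(-159/49, 61/49)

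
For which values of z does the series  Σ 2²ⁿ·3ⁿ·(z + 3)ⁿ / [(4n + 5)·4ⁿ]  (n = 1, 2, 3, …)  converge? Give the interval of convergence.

[-10/3, -8/3)

The ratio of consecutive coefficients is [(4n + 5)/(4(n+1) + 5)] · 4·3/4 → 3.
The series converges when 3 · |z + 3| < 1, giving R = 1/3.
Endpoint z = -8/3: the terms behave like c/n; limit comparison with the harmonic series gives divergence.
Endpoint z = -10/3: an alternating series whose terms decrease to 0 in absolute value, so it converges by the Leibniz criterion.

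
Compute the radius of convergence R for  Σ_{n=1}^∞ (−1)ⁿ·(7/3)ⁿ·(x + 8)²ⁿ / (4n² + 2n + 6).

The ratio of consecutive coefficients is [(4n² + 2n + 6)/(4(n+1)² + 2(n+1) + 6)] · 7/3 → 7/3.
Since the exponent of (x + 8) increases by 2 each term, convergence requires |x + 8|² < 3/7, hence R = √21/7.

R = √21/7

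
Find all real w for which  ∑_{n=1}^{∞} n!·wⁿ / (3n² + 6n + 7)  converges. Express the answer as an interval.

Apply the ratio test: |a_{n+1}| / |a_n| = (n+1) · (3n² + 6n + 7)/(3(n+1)² + 6(n+1) + 7), which tends to ∞ as n → ∞.
Since the ratio → ∞, the series diverges for every w ≠ 0, and R = 0.

{0}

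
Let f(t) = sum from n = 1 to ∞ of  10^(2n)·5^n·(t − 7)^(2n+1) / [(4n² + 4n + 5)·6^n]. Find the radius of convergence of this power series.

The ratio of consecutive coefficients is [(4n² + 4n + 5)/(4(n+1)² + 4(n+1) + 5)] · 100·5/6 → 250/3.
Writing y = (t − 7)², the series in y has radius 3/250, so |t − 7| < √(3/250) and R = √30/50.

R = √30/50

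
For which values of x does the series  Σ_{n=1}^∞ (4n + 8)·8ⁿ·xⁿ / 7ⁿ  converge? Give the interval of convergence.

The ratio of consecutive coefficients is [(4(n+1) + 8)/(4n + 8)] · 8/7 → 8/7.
The series converges when 8/7 · |x| < 1, giving R = 7/8.
At x = 7/8: the terms have absolute value of order n, which does not tend to 0, so the series diverges by the divergence test.
Check x = -7/8: the terms have absolute value of order n, which does not tend to 0, so the series diverges by the divergence test.

(-7/8, 7/8)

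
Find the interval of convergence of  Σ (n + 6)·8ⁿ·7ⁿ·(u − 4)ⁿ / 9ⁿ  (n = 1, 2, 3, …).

(215/56, 233/56)

By the ratio test, |a_{n+1}/a_n| = [((n+1) + 6)/(n + 6)] · 8·7/9 → 56/9.
Thus R = 1/(56/9) = 9/56.
When u = 233/56, the terms do not tend to 0, so the series diverges.
At u = 215/56: the n-th term does not approach 0; divergence by the term test.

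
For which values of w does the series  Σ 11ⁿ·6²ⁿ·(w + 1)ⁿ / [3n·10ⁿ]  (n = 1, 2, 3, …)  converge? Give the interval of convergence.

Apply the ratio test: |a_{n+1}| / |a_n| = [3n/3(n+1)] · 11·36/10, which tends to 198/5 as n → ∞.
Hence the series converges for |w + 1| < 1/(198/5) = 5/198, so the radius of convergence is 5/198.
When w = -193/198, comparison with the harmonic series Σ 1/n shows the series diverges.
When w = -203/198, the terms alternate in sign and decrease monotonically to 0 in absolute value (size ~ c/n), so the alternating series test gives convergence.

[-203/198, -193/198)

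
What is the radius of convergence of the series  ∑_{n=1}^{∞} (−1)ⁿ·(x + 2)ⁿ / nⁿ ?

R = ∞

By the Cauchy root test, |a_n|^(1/n) = 1/n → 0.
Since the n-th root of |a_n| tends to 0, the series converges for all real x; R = ∞.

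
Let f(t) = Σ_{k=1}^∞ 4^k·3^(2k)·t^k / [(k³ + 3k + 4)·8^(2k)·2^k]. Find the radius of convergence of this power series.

The ratio of consecutive coefficients is [(k³ + 3k + 4)/((k+1)³ + 3(k+1) + 4)] · 4·9/(64·2) → 9/32.
Thus R = 1/(9/32) = 32/9.

R = 32/9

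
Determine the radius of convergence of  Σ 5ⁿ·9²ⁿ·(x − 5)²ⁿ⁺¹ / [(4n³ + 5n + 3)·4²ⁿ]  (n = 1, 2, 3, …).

R = 4√5/45

Ratio test: |a_{n+1}/a_n| = [(4n³ + 5n + 3)/(4(n+1)³ + 5(n+1) + 3)] · 5·81/16 → 405/16 as n → ∞.
Since the exponent of (x − 5) increases by 2 each term, convergence requires |x − 5|² < 16/405, hence R = 4√5/45.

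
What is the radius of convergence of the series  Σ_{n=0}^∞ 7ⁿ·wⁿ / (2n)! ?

R = ∞

Ratio test: |a_{n+1}/a_n| = 7 · 1/[(2n+1)·(2n+2)] → 0 as n → ∞.
The limit is 0, so the series converges for all w; R = ∞.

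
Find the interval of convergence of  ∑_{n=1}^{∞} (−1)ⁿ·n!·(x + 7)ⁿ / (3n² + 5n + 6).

{-7}

Apply the ratio test: |a_{n+1}| / |a_n| = (n+1) · (3n² + 5n + 6)/(3(n+1)² + 5(n+1) + 6), which tends to ∞ as n → ∞.
The ratio grows without bound, so the series diverges whenever (x + 7) ≠ 0; it converges only at x = -7. R = 0.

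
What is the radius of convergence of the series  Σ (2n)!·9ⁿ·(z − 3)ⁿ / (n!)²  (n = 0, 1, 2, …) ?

R = 1/36

Apply the ratio test: |a_{n+1}| / |a_n| = (2n+1)·(2n+2)/(n+1)² · 9, which tends to 36 as n → ∞.
Hence the series converges for |z − 3| < 1/(36) = 1/36, so the radius of convergence is 1/36.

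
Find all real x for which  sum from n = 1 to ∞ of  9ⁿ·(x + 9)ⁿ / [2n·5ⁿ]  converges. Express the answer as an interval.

Ratio test: |a_{n+1}/a_n| = [2n/2(n+1)] · 9/5 → 9/5 as n → ∞.
Thus R = 1/(9/5) = 5/9.
Check x = -76/9: comparison with the harmonic series Σ 1/n shows the series diverges.
When x = -86/9, convergence follows from the alternating series test (terms decrease monotonically to 0).

[-86/9, -76/9)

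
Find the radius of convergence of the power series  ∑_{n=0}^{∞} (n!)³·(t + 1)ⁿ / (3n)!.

R = 27

The ratio of consecutive coefficients is (n+1)³/[(3n+1)·(3n+2)·(3n+3)] → 1/27.
The series converges when 1/27 · |t + 1| < 1, giving R = 27.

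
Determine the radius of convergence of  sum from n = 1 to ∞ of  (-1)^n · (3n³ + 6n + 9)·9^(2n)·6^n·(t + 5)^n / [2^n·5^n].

Ratio test: |a_{n+1}/a_n| = [(3(n+1)³ + 6(n+1) + 9)/(3n³ + 6n + 9)] · 81·6/(2·5) → 243/5 as n → ∞.
Thus R = 1/(243/5) = 5/243.

R = 5/243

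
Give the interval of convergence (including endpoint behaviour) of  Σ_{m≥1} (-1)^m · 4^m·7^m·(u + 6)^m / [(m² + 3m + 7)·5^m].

[-173/28, -163/28]

Ratio test: |a_{m+1}/a_m| = [(m² + 3m + 7)/((m+1)² + 3(m+1) + 7)] · 4·7/5 → 28/5 as m → ∞.
Hence the series converges for |u + 6| < 1/(28/5) = 5/28, so the radius of convergence is 5/28.
At u = -163/28: absolute convergence follows by limit comparison with Σ 1/m².
When u = -173/28, absolute convergence follows by limit comparison with Σ 1/m².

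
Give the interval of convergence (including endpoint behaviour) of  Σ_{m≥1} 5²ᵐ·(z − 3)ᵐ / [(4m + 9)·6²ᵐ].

Ratio test: |a_{m+1}/a_m| = [(4m + 9)/(4(m+1) + 9)] · 25/36 → 25/36 as m → ∞.
Hence the series converges for |z − 3| < 1/(25/36) = 36/25, so the radius of convergence is 36/25.
At z = 111/25: the terms are asymptotic to a nonzero constant times 1/m, so the series diverges by limit comparison with Σ 1/m.
Endpoint z = 39/25: the terms alternate in sign and decrease monotonically to 0 in absolute value (size ~ c/m), so the alternating series test gives convergence.

[39/25, 111/25)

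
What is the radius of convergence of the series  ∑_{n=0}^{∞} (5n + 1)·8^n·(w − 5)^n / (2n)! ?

R = ∞

Ratio test: |a_{n+1}/a_n| = (5(n+1) + 1)/(5n + 1) · 8 · 1/[(2n+1)·(2n+2)] → 0 as n → ∞.
The ratio tends to 0 regardless of w, hence R = ∞.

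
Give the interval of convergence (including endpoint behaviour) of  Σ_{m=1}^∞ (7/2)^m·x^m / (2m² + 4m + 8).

By the ratio test, |a_{m+1}/a_m| = [(2m² + 4m + 8)/(2(m+1)² + 4(m+1) + 8)] · 7/2 → 7/2.
Hence the series converges for |x| < 1/(7/2) = 2/7, so the radius of convergence is 2/7.
Check x = 2/7: absolute convergence follows by limit comparison with Σ 1/m².
Endpoint x = -2/7: the series is dominated by a constant times Σ 1/m², which converges (p = 2 > 1).

[-2/7, 2/7]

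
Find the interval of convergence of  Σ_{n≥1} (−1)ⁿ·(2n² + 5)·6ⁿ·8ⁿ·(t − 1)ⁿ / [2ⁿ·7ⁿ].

(17/24, 31/24)

Apply the ratio test: |a_{n+1}| / |a_n| = [(2(n+1)² + 5)/(2n² + 5)] · 6·8/(2·7), which tends to 24/7 as n → ∞.
Hence the series converges for |t − 1| < 1/(24/7) = 7/24, so the radius of convergence is 7/24.
Endpoint t = 31/24: the terms have absolute value of order n², which does not tend to 0, so the series diverges by the divergence test.
At t = 17/24: the terms do not tend to 0, so the series diverges.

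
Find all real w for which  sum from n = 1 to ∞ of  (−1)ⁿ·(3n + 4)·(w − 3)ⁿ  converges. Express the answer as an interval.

(2, 4)

The ratio of consecutive coefficients is (3(n+1) + 4)/(3n + 4) → 1.
Hence R = 1.
Check w = 4: the terms have absolute value of order n, which does not tend to 0, so the series diverges by the divergence test.
Check w = 2: the terms have absolute value of order n, which does not tend to 0, so the series diverges by the divergence test.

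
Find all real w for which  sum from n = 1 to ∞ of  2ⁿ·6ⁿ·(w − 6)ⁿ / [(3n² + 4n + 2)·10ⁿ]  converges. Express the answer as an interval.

[31/6, 41/6]

The ratio of consecutive coefficients is [(3n² + 4n + 2)/(3(n+1)² + 4(n+1) + 2)] · 2·6/10 → 6/5.
The series converges when 6/5 · |w − 6| < 1, giving R = 5/6.
Check w = 41/6: the terms are on the order of 1/n², so the series converges absolutely by comparison with the p-series (p = 2 > 1).
At w = 31/6: absolute convergence follows by limit comparison with Σ 1/n².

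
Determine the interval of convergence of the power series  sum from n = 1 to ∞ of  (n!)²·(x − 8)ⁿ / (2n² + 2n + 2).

By the ratio test, |a_{n+1}/a_n| = (n+1)² · (2n² + 2n + 2)/(2(n+1)² + 2(n+1) + 2) → ∞.
The ratio grows without bound, so the series diverges whenever (x − 8) ≠ 0; it converges only at x = 8. R = 0.

{8}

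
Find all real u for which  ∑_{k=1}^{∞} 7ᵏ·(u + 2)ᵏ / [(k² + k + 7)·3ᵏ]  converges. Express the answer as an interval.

By the ratio test, |a_{k+1}/a_k| = [(k² + k + 7)/((k+1)² + (k+1) + 7)] · 7/3 → 7/3.
Convergence for |u + 2| · 7/3 < 1, i.e. |u + 2| < 3/7. So R = 3/7.
When u = -11/7, the series is dominated by a constant times Σ 1/k², which converges (p = 2 > 1).
Endpoint u = -17/7: the terms are on the order of 1/k², so the series converges absolutely by comparison with the p-series (p = 2 > 1).

[-17/7, -11/7]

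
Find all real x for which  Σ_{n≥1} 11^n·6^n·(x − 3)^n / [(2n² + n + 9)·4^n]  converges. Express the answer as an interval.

Ratio test: |a_{n+1}/a_n| = [(2n² + n + 9)/(2(n+1)² + (n+1) + 9)] · 11·6/4 → 33/2 as n → ∞.
The series converges when 33/2 · |x − 3| < 1, giving R = 2/33.
At x = 101/33: the terms are on the order of 1/n², so the series converges absolutely by comparison with the p-series (p = 2 > 1).
When x = 97/33, absolute convergence follows by limit comparison with Σ 1/n².

[97/33, 101/33]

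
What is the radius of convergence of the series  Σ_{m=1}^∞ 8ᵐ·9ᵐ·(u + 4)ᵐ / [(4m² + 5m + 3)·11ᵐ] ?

R = 11/72

Apply the ratio test: |a_{m+1}| / |a_m| = [(4m² + 5m + 3)/(4(m+1)² + 5(m+1) + 3)] · 8·9/11, which tends to 72/11 as m → ∞.
Convergence for |u + 4| · 72/11 < 1, i.e. |u + 4| < 11/72. So R = 11/72.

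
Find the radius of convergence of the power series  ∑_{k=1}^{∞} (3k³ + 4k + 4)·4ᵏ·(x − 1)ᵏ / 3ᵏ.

Apply the ratio test: |a_{k+1}| / |a_k| = [(3(k+1)³ + 4(k+1) + 4)/(3k³ + 4k + 4)] · 4/3, which tends to 4/3 as k → ∞.
Thus R = 1/(4/3) = 3/4.

R = 3/4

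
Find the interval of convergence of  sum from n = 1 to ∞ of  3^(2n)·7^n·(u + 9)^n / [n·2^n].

[-569/63, -565/63)

The ratio of consecutive coefficients is [n/(n+1)] · 9·7/2 → 63/2.
The series converges when 63/2 · |u + 9| < 1, giving R = 2/63.
When u = -565/63, the terms are asymptotic to a nonzero constant times 1/n, so the series diverges by limit comparison with Σ 1/n.
When u = -569/63, the terms alternate in sign and decrease monotonically to 0 in absolute value (size ~ c/n), so the alternating series test gives convergence.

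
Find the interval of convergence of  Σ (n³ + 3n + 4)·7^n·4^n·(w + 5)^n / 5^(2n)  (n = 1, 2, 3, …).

Ratio test: |a_{n+1}/a_n| = [((n+1)³ + 3(n+1) + 4)/(n³ + 3n + 4)] · 7·4/25 → 28/25 as n → ∞.
Thus R = 1/(28/25) = 25/28.
Endpoint w = -115/28: the terms have absolute value of order n³, which does not tend to 0, so the series diverges by the divergence test.
Endpoint w = -165/28: the terms have absolute value of order n³, which does not tend to 0, so the series diverges by the divergence test.

(-165/28, -115/28)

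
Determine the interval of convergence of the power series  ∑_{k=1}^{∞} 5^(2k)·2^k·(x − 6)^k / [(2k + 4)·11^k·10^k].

By the ratio test, |a_{k+1}/a_k| = [(2k + 4)/(2(k+1) + 4)] · 25·2/(11·10) → 5/11.
The series converges when 5/11 · |x − 6| < 1, giving R = 11/5.
At x = 41/5: the terms are asymptotic to a nonzero constant times 1/k, so the series diverges by limit comparison with Σ 1/k.
At x = 19/5: an alternating series whose terms decrease to 0 in absolute value, so it converges by the Leibniz criterion.

[19/5, 41/5)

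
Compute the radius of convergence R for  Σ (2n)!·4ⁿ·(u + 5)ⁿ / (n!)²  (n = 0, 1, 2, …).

Apply the ratio test: |a_{n+1}| / |a_n| = (2n+1)·(2n+2)/(n+1)² · 4, which tends to 16 as n → ∞.
The series converges when 16 · |u + 5| < 1, giving R = 1/16.

R = 1/16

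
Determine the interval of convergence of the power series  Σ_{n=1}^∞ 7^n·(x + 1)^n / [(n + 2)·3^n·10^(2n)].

The ratio of consecutive coefficients is [(n + 2)/((n+1) + 2)] · 7/(3·100) → 7/300.
Convergence for |x + 1| · 7/300 < 1, i.e. |x + 1| < 300/7. So R = 300/7.
At x = 293/7: the terms behave like c/n; limit comparison with the harmonic series gives divergence.
When x = -307/7, convergence follows from the alternating series test (terms decrease monotonically to 0).

[-307/7, 293/7)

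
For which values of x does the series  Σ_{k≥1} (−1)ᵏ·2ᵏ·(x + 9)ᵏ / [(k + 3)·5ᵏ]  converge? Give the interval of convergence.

The ratio of consecutive coefficients is [(k + 3)/((k+1) + 3)] · 2/5 → 2/5.
The series converges when 2/5 · |x + 9| < 1, giving R = 5/2.
Check x = -13/2: an alternating series whose terms decrease to 0 in absolute value, so it converges by the Leibniz criterion.
At x = -23/2: the terms are asymptotic to a nonzero constant times 1/k, so the series diverges by limit comparison with Σ 1/k.

(-23/2, -13/2]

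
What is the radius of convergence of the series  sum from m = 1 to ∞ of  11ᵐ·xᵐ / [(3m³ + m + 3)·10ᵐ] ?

R = 10/11

By the ratio test, |a_{m+1}/a_m| = [(3m³ + m + 3)/(3(m+1)³ + (m+1) + 3)] · 11/10 → 11/10.
Thus R = 1/(11/10) = 10/11.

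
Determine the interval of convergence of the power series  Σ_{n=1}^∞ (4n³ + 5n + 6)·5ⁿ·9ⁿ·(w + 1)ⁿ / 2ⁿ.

By the ratio test, |a_{n+1}/a_n| = [(4(n+1)³ + 5(n+1) + 6)/(4n³ + 5n + 6)] · 5·9/2 → 45/2.
Hence the series converges for |w + 1| < 1/(45/2) = 2/45, so the radius of convergence is 2/45.
At w = -43/45: the terms have absolute value of order n³, which does not tend to 0, so the series diverges by the divergence test.
Check w = -47/45: the terms do not tend to 0, so the series diverges.

(-47/45, -43/45)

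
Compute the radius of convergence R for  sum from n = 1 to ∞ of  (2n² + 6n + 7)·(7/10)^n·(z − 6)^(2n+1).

R = √70/7

The ratio of consecutive coefficients is [(2(n+1)² + 6(n+1) + 7)/(2n² + 6n + 7)] · 7/10 → 7/10.
Successive powers of (z − 6) differ by 2, so the series converges when |z − 6|² · 7/10 < 1, i.e. |z − 6| < √(10/7). So R = √70/7.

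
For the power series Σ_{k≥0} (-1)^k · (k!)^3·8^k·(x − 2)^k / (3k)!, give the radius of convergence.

The ratio of consecutive coefficients is (k+1)³/[(3k+1)·(3k+2)·(3k+3)] · 8 → 8/27.
Thus R = 1/(8/27) = 27/8.

R = 27/8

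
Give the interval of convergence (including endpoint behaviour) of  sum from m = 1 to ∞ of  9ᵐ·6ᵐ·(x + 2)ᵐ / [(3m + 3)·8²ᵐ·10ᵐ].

[-374/27, 266/27)

The ratio of consecutive coefficients is [(3m + 3)/(3(m+1) + 3)] · 9·6/(64·10) → 27/320.
Thus R = 1/(27/320) = 320/27.
Check x = 266/27: the terms are asymptotic to a nonzero constant times 1/m, so the series diverges by limit comparison with Σ 1/m.
At x = -374/27: the terms alternate in sign and decrease monotonically to 0 in absolute value (size ~ c/m), so the alternating series test gives convergence.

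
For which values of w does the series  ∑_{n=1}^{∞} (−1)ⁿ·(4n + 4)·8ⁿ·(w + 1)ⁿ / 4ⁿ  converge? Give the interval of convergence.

Ratio test: |a_{n+1}/a_n| = [(4(n+1) + 4)/(4n + 4)] · 8/4 → 2 as n → ∞.
Convergence for |w + 1| · 2 < 1, i.e. |w + 1| < 1/2. So R = 1/2.
When w = -1/2, the n-th term does not approach 0; divergence by the term test.
When w = -3/2, the terms do not tend to 0, so the series diverges.

(-3/2, -1/2)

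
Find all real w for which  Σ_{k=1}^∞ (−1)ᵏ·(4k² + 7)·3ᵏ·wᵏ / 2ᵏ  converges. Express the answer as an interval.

By the ratio test, |a_{k+1}/a_k| = [(4(k+1)² + 7)/(4k² + 7)] · 3/2 → 3/2.
The series converges when 3/2 · |w| < 1, giving R = 2/3.
At w = 2/3: the terms have absolute value of order k², which does not tend to 0, so the series diverges by the divergence test.
At w = -2/3: the terms have absolute value of order k², which does not tend to 0, so the series diverges by the divergence test.

(-2/3, 2/3)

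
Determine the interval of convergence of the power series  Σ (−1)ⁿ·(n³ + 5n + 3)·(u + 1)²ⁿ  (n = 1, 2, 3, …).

(-2, 0)

By the ratio test, |a_{n+1}/a_n| = ((n+1)³ + 5(n+1) + 3)/(n³ + 5n + 3) → 1.
Since the exponent of (u + 1) increases by 2 each term, convergence requires |u + 1|² < 1, hence R = 1.
When u = 0, the terms have absolute value of order n³, which does not tend to 0, so the series diverges by the divergence test.
Check u = -2: the terms do not tend to 0, so the series diverges.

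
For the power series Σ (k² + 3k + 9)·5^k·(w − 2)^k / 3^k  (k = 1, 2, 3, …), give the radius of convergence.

R = 3/5

By the ratio test, |a_{k+1}/a_k| = [((k+1)² + 3(k+1) + 9)/(k² + 3k + 9)] · 5/3 → 5/3.
Thus R = 1/(5/3) = 3/5.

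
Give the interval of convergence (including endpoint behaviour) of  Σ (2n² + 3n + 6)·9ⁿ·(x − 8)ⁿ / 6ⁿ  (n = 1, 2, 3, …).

(22/3, 26/3)

The ratio of consecutive coefficients is [(2(n+1)² + 3(n+1) + 6)/(2n² + 3n + 6)] · 9/6 → 3/2.
The series converges when 3/2 · |x − 8| < 1, giving R = 2/3.
At x = 26/3: the n-th term does not approach 0; divergence by the term test.
When x = 22/3, the terms do not tend to 0, so the series diverges.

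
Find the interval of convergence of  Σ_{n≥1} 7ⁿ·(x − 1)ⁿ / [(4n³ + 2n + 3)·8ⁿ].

By the ratio test, |a_{n+1}/a_n| = [(4n³ + 2n + 3)/(4(n+1)³ + 2(n+1) + 3)] · 7/8 → 7/8.
Hence the series converges for |x − 1| < 1/(7/8) = 8/7, so the radius of convergence is 8/7.
Check x = 15/7: the series is dominated by a constant times Σ 1/n³, which converges (p = 3 > 1).
Check x = -1/7: absolute convergence follows by limit comparison with Σ 1/n³.

[-1/7, 15/7]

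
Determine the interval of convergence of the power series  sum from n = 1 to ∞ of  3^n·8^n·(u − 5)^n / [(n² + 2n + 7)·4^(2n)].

[13/3, 17/3]

By the ratio test, |a_{n+1}/a_n| = [(n² + 2n + 7)/((n+1)² + 2(n+1) + 7)] · 3·8/16 → 3/2.
Convergence for |u − 5| · 3/2 < 1, i.e. |u − 5| < 2/3. So R = 2/3.
When u = 17/3, the terms are on the order of 1/n², so the series converges absolutely by comparison with the p-series (p = 2 > 1).
At u = 13/3: the series is dominated by a constant times Σ 1/n², which converges (p = 2 > 1).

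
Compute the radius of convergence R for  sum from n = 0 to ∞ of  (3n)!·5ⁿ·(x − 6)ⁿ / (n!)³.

The ratio of consecutive coefficients is (3n+1)·(3n+2)·(3n+3)/(n+1)³ · 5 → 135.
Convergence for |x − 6| · 135 < 1, i.e. |x − 6| < 1/135. So R = 1/135.

R = 1/135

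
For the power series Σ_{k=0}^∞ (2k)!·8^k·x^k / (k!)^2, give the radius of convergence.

By the ratio test, |a_{k+1}/a_k| = (2k+1)·(2k+2)/(k+1)² · 8 → 32.
Hence the series converges for |x| < 1/(32) = 1/32, so the radius of convergence is 1/32.

R = 1/32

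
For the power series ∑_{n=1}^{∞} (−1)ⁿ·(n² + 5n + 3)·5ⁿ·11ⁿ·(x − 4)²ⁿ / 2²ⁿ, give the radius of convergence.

Apply the ratio test: |a_{n+1}| / |a_n| = [((n+1)² + 5(n+1) + 3)/(n² + 5n + 3)] · 5·11/4, which tends to 55/4 as n → ∞.
Since the exponent of (x − 4) increases by 2 each term, convergence requires |x − 4|² < 4/55, hence R = 2√55/55.

R = 2√55/55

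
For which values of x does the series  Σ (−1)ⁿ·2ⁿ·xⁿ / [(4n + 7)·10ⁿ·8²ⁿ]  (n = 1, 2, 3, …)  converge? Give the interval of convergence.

(-320, 320]

By the ratio test, |a_{n+1}/a_n| = [(4n + 7)/(4(n+1) + 7)] · 2/(10·64) → 1/320.
The series converges when 1/320 · |x| < 1, giving R = 320.
At x = 320: an alternating series whose terms decrease to 0 in absolute value, so it converges by the Leibniz criterion.
Check x = -320: the terms are asymptotic to a nonzero constant times 1/n, so the series diverges by limit comparison with Σ 1/n.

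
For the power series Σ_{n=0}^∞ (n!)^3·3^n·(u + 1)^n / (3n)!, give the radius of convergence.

R = 9

Apply the ratio test: |a_{n+1}| / |a_n| = (n+1)³/[(3n+1)·(3n+2)·(3n+3)] · 3, which tends to 1/9 as n → ∞.
Hence the series converges for |u + 1| < 1/(1/9) = 9, so the radius of convergence is 9.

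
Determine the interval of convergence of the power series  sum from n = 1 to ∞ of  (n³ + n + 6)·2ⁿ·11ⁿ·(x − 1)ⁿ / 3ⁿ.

(19/22, 25/22)

Apply the ratio test: |a_{n+1}| / |a_n| = [((n+1)³ + (n+1) + 6)/(n³ + n + 6)] · 2·11/3, which tends to 22/3 as n → ∞.
Convergence for |x − 1| · 22/3 < 1, i.e. |x − 1| < 3/22. So R = 3/22.
When x = 25/22, the terms do not tend to 0, so the series diverges.
When x = 19/22, the terms do not tend to 0, so the series diverges.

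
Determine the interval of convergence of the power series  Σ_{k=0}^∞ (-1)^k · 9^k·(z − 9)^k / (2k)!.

(−∞, ∞)

The ratio of consecutive coefficients is 9 · 1/[(2k+1)·(2k+2)] → 0.
The limit is 0, so the series converges for all z; R = ∞.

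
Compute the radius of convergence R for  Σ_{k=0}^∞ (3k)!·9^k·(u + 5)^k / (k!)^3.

R = 1/243

The ratio of consecutive coefficients is (3k+1)·(3k+2)·(3k+3)/(k+1)³ · 9 → 243.
Hence the series converges for |u + 5| < 1/(243) = 1/243, so the radius of convergence is 1/243.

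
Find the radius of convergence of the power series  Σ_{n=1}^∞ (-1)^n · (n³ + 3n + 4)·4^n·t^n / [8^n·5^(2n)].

Ratio test: |a_{n+1}/a_n| = [((n+1)³ + 3(n+1) + 4)/(n³ + 3n + 4)] · 4/(8·25) → 1/50 as n → ∞.
Convergence for |t| · 1/50 < 1, i.e. |t| < 50. So R = 50.

R = 50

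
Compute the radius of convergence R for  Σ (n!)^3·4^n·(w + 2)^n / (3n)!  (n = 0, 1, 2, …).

R = 27/4

By the ratio test, |a_{n+1}/a_n| = (n+1)³/[(3n+1)·(3n+2)·(3n+3)] · 4 → 4/27.
Thus R = 1/(4/27) = 27/4.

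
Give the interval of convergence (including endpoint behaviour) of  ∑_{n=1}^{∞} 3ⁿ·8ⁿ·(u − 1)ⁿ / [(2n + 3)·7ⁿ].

[17/24, 31/24)

Apply the ratio test: |a_{n+1}| / |a_n| = [(2n + 3)/(2(n+1) + 3)] · 3·8/7, which tends to 24/7 as n → ∞.
Hence the series converges for |u − 1| < 1/(24/7) = 7/24, so the radius of convergence is 7/24.
Endpoint u = 31/24: comparison with the harmonic series Σ 1/n shows the series diverges.
Check u = 17/24: convergence follows from the alternating series test (terms decrease monotonically to 0).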